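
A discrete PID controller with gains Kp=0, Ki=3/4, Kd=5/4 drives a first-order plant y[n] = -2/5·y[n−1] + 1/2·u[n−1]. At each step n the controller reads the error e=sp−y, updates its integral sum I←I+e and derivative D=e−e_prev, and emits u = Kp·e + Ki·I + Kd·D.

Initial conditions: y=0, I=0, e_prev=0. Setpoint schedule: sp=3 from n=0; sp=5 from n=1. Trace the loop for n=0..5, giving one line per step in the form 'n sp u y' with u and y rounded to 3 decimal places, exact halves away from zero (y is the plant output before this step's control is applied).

(exact arithmetic carried between steps; '≈' marks a value shown rounded to 6 d.p. or computed from one; I and e_prev carry over from the previous line; the table rounds u and y to 3 d.p., halves away from zero)
n=0: y=0, sp=3, e=sp−y=3; I=3, D=e−e_prev=3; u=0·3+3/4·3+5/4·3=6; next y=-2/5·0+1/2·6=3
n=1: y=3, sp=5, e=sp−y=2; I=5, D=e−e_prev=-1; u=0·2+3/4·5+5/4·(-1)=2.5; next y=-2/5·3+1/2·2.5=0.05
n=2: y=0.05, sp=5, e=sp−y=4.95; I=9.95, D=e−e_prev=2.95; u=0·4.95+3/4·9.95+5/4·2.95=11.15; next y=-2/5·0.05+1/2·11.15=5.555
n=3: y=5.555, sp=5, e=sp−y=-0.555; I=9.395, D=e−e_prev=-5.505; u=0·(-0.555)+3/4·9.395+5/4·(-5.505)=0.165; next y=-2/5·5.555+1/2·0.165=-2.1395
n=4: y=-2.1395, sp=5, e=sp−y=7.1395; I=16.5345, D=e−e_prev=7.6945; u=0·7.1395+3/4·16.5345+5/4·7.6945=22.019; next y=-2/5·(-2.1395)+1/2·22.019=11.8653
n=5: y=11.8653, sp=5, e=sp−y=-6.8653; I=9.6692, D=e−e_prev=-14.0048; u=0·(-6.8653)+3/4·9.6692+5/4·(-14.0048)=-10.2541; next y=-2/5·11.8653+1/2·(-10.2541)=-9.87317

0 3 6.000 0.000
1 5 2.500 3.000
2 5 11.150 0.050
3 5 0.165 5.555
4 5 22.019 -2.140
5 5 -10.254 11.865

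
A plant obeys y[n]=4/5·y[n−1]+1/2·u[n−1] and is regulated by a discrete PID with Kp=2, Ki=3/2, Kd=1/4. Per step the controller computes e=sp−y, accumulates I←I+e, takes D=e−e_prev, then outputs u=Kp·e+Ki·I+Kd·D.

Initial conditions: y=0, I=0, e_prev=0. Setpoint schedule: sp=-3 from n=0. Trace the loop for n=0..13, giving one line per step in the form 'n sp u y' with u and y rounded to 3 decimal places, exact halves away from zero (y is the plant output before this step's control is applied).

0 -3 -11.250 0.000
1 -3 6.094 -5.625
2 -3 -7.020 -1.453
3 -3 3.775 -4.672
4 -3 -5.104 -1.850
5 -3 2.059 -4.032
6 -3 -3.823 -2.196
7 -3 0.951 -3.668
8 -3 -2.949 -2.459
9 -3 0.227 -3.442
10 -3 -2.363 -2.640
11 -3 -0.252 -3.293
12 -3 -1.973 -2.761
13 -3 -0.570 -3.195

(exact arithmetic carried between steps; '≈' marks a value shown rounded to 6 d.p. or computed from one; I and e_prev carry over from the previous line; the table rounds u and y to 3 d.p., halves away from zero)
n=0: y=0, sp=-3, e=sp−y=-3; I=-3, D=e−e_prev=-3; u=2·(-3)+3/2·(-3)+1/4·(-3)=-11.25; next y=4/5·0+1/2·(-11.25)=-5.625
n=1: y=-5.625, sp=-3, e=sp−y=2.625; I=-0.375, D=e−e_prev=5.625; u=2·2.625+3/2·(-0.375)+1/4·5.625=6.09375; next y=4/5·(-5.625)+1/2·6.09375=-1.453125
n=2: y=-1.453125, sp=-3, e=sp−y=-1.546875; I=-1.921875, D=e−e_prev=-4.171875; u=2·(-1.546875)+3/2·(-1.921875)+1/4·(-4.171875)≈-7.019531; next y=4/5·(-1.453125)+1/2·(-7.019531)≈-4.672266
n=3: y≈-4.672266, sp=-3, e=sp−y≈1.672266; I≈-0.249609, D=e−e_prev≈3.219141; u=2·1.672266+3/2·(-0.249609)+1/4·3.219141≈3.774902; next y=4/5·(-4.672266)+1/2·3.774902≈-1.850361
n=4: y≈-1.850361, sp=-3, e=sp−y≈-1.149639; I≈-1.399248, D=e−e_prev≈-2.821904; u=2·(-1.149639)+3/2·(-1.399248)+1/4·(-2.821904)≈-5.103625; next y=4/5·(-1.850361)+1/2·(-5.103625)≈-4.032102
n=5: y≈-4.032102, sp=-3, e=sp−y≈1.032102; I≈-0.367146, D=e−e_prev≈2.181740; u=2·1.032102+3/2·(-0.367146)+1/4·2.181740≈2.058919; next y=4/5·(-4.032102)+1/2·2.058919≈-2.196222
n=6: y≈-2.196222, sp=-3, e=sp−y≈-0.803778; I≈-1.170924, D=e−e_prev≈-1.835880; u=2·(-0.803778)+3/2·(-1.170924)+1/4·(-1.835880)≈-3.822913; next y=4/5·(-2.196222)+1/2·(-3.822913)≈-3.668434
n=7: y≈-3.668434, sp=-3, e=sp−y≈0.668434; I≈-0.502490, D=e−e_prev≈1.472212; u=2·0.668434+3/2·(-0.502490)+1/4·1.472212≈0.951185; next y=4/5·(-3.668434)+1/2·0.951185≈-2.459155
n=8: y≈-2.459155, sp=-3, e=sp−y≈-0.540845; I≈-1.043336, D=e−e_prev≈-1.209280; u=2·(-0.540845)+3/2·(-1.043336)+1/4·(-1.209280)≈-2.949015; next y=4/5·(-2.459155)+1/2·(-2.949015)≈-3.441831
n=9: y≈-3.441831, sp=-3, e=sp−y≈0.441831; I≈-0.601505, D=e−e_prev≈0.982676; u=2·0.441831+3/2·(-0.601505)+1/4·0.982676≈0.227074; next y=4/5·(-3.441831)+1/2·0.227074≈-2.639928
n=10: y≈-2.639928, sp=-3, e=sp−y≈-0.360072; I≈-0.961577, D=e−e_prev≈-0.801903; u=2·(-0.360072)+3/2·(-0.961577)+1/4·(-0.801903)≈-2.362985; next y=4/5·(-2.639928)+1/2·(-2.362985)≈-3.293435
n=11: y≈-3.293435, sp=-3, e=sp−y≈0.293435; I≈-0.668142, D=e−e_prev≈0.653507; u=2·0.293435+3/2·(-0.668142)+1/4·0.653507≈-0.251966; next y=4/5·(-3.293435)+1/2·(-0.251966)≈-2.760731
n=12: y≈-2.760731, sp=-3, e=sp−y≈-0.239269; I≈-0.907411, D=e−e_prev≈-0.532704; u=2·(-0.239269)+3/2·(-0.907411)+1/4·(-0.532704)≈-1.972830; next y=4/5·(-2.760731)+1/2·(-1.972830)≈-3.195000
n=13: y≈-3.195000, sp=-3, e=sp−y≈0.195000; I≈-0.712411, D=e−e_prev≈0.434269; u=2·0.195000+3/2·(-0.712411)+1/4·0.434269≈-0.570049; next y=4/5·(-3.195000)+1/2·(-0.570049)≈-2.841025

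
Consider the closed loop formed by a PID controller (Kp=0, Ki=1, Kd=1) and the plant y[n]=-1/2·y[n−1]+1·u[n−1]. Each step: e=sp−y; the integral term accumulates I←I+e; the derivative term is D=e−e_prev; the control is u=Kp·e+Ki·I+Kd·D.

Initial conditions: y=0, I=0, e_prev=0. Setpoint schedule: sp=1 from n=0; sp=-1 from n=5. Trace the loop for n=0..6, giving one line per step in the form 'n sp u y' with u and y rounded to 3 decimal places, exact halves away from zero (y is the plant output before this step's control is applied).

0 1 2.000 0.000
1 1 -2.000 2.000
2 1 9.000 -3.000
3 1 -19.000 10.500
4 1 54.500 -24.250
5 -1 -140.750 66.625
6 -1 365.875 -174.063

(exact arithmetic carried between steps; '≈' marks a value shown rounded to 6 d.p. or computed from one; I and e_prev carry over from the previous line; the table rounds u and y to 3 d.p., halves away from zero)
n=0: y=0, sp=1, e=sp−y=1; I=1, D=e−e_prev=1; u=0·1+1·1+1·1=2; next y=-1/2·0+1·2=2
n=1: y=2, sp=1, e=sp−y=-1; I=0, D=e−e_prev=-2; u=0·(-1)+1·0+1·(-2)=-2; next y=-1/2·2+1·(-2)=-3
n=2: y=-3, sp=1, e=sp−y=4; I=4, D=e−e_prev=5; u=0·4+1·4+1·5=9; next y=-1/2·(-3)+1·9=10.5
n=3: y=10.5, sp=1, e=sp−y=-9.5; I=-5.5, D=e−e_prev=-13.5; u=0·(-9.5)+1·(-5.5)+1·(-13.5)=-19; next y=-1/2·10.5+1·(-19)=-24.25
n=4: y=-24.25, sp=1, e=sp−y=25.25; I=19.75, D=e−e_prev=34.75; u=0·25.25+1·19.75+1·34.75=54.5; next y=-1/2·(-24.25)+1·54.5=66.625
n=5: y=66.625, sp=-1, e=sp−y=-67.625; I=-47.875, D=e−e_prev=-92.875; u=0·(-67.625)+1·(-47.875)+1·(-92.875)=-140.75; next y=-1/2·66.625+1·(-140.75)=-174.0625
n=6: y=-174.0625, sp=-1, e=sp−y=173.0625; I=125.1875, D=e−e_prev=240.6875; u=0·173.0625+1·125.1875+1·240.6875=365.875; next y=-1/2·(-174.0625)+1·365.875=452.90625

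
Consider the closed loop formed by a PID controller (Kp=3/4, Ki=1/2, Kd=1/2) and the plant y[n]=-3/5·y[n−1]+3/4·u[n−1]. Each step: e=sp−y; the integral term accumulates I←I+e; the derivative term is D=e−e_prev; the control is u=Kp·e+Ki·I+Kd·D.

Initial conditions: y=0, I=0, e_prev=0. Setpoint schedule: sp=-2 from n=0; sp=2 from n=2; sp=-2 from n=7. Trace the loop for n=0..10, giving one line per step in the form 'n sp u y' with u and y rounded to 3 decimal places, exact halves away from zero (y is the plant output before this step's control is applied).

(exact arithmetic carried between steps; '≈' marks a value shown rounded to 6 d.p. or computed from one; I and e_prev carry over from the previous line; the table rounds u and y to 3 d.p., halves away from zero)
n=0: y=0, sp=-2, e=sp−y=-2; I=-2, D=e−e_prev=-2; u=3/4·(-2)+1/2·(-2)+1/2·(-2)=-3.5; next y=-3/5·0+3/4·(-3.5)=-2.625
n=1: y=-2.625, sp=-2, e=sp−y=0.625; I=-1.375, D=e−e_prev=2.625; u=3/4·0.625+1/2·(-1.375)+1/2·2.625=1.09375; next y=-3/5·(-2.625)+3/4·1.09375≈2.395313
n=2: y≈2.395313, sp=2, e=sp−y≈-0.395313; I≈-1.770313, D=e−e_prev≈-1.020313; u=3/4·(-0.395313)+1/2·(-1.770313)+1/2·(-1.020313)≈-1.691797; next y=-3/5·2.395313+3/4·(-1.691797)≈-2.706035
n=3: y≈-2.706035, sp=2, e=sp−y≈4.706035; I≈2.935723, D=e−e_prev≈5.101348; u=3/4·4.706035+1/2·2.935723+1/2·5.101348≈7.548062; next y=-3/5·(-2.706035)+3/4·7.548062≈7.284667
n=4: y≈7.284667, sp=2, e=sp−y≈-5.284667; I≈-2.348945, D=e−e_prev≈-9.990702; u=3/4·(-5.284667)+1/2·(-2.348945)+1/2·(-9.990702)≈-10.133324; next y=-3/5·7.284667+3/4·(-10.133324)≈-11.970793
n=5: y≈-11.970793, sp=2, e=sp−y≈13.970793; I≈11.621849, D=e−e_prev≈19.255461; u=3/4·13.970793+1/2·11.621849+1/2·19.255461≈25.916750; next y=-3/5·(-11.970793)+3/4·25.916750≈26.620038
n=6: y≈26.620038, sp=2, e=sp−y≈-24.620038; I≈-12.998189, D=e−e_prev≈-38.590831; u=3/4·(-24.620038)+1/2·(-12.998189)+1/2·(-38.590831)≈-44.259539; next y=-3/5·26.620038+3/4·(-44.259539)≈-49.166677
n=7: y≈-49.166677, sp=-2, e=sp−y≈47.166677; I≈34.168488, D=e−e_prev≈71.786715; u=3/4·47.166677+1/2·34.168488+1/2·71.786715≈88.352609; next y=-3/5·(-49.166677)+3/4·88.352609≈95.764463
n=8: y≈95.764463, sp=-2, e=sp−y≈-97.764463; I≈-63.595976, D=e−e_prev≈-144.931140; u=3/4·(-97.764463)+1/2·(-63.595976)+1/2·(-144.931140)≈-177.586906; next y=-3/5·95.764463+3/4·(-177.586906)≈-190.648857
n=9: y≈-190.648857, sp=-2, e=sp−y≈188.648857; I≈125.052882, D=e−e_prev≈286.413320; u=3/4·188.648857+1/2·125.052882+1/2·286.413320≈347.219744; next y=-3/5·(-190.648857)+3/4·347.219744≈374.804122
n=10: y≈374.804122, sp=-2, e=sp−y≈-376.804122; I≈-251.751241, D=e−e_prev≈-565.452979; u=3/4·(-376.804122)+1/2·(-251.751241)+1/2·(-565.452979)≈-691.205202; next y=-3/5·374.804122+3/4·(-691.205202)≈-743.286375

0 -2 -3.500 0.000
1 -2 1.094 -2.625
2 2 -1.692 2.395
3 2 7.548 -2.706
4 2 -10.133 7.285
5 2 25.917 -11.971
6 2 -44.260 26.620
7 -2 88.353 -49.167
8 -2 -177.587 95.764
9 -2 347.220 -190.649
10 -2 -691.205 374.804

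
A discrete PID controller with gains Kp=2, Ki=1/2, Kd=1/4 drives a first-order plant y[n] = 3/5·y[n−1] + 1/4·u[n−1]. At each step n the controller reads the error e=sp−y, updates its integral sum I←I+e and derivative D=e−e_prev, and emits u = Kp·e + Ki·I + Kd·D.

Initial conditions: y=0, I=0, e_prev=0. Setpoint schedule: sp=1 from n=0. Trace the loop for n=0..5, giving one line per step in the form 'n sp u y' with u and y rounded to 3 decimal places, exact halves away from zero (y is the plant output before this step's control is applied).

0 1 2.750 0.000
1 1 1.109 0.688
2 1 1.431 0.690
3 1 1.362 0.772
4 1 1.409 0.803
5 1 1.430 0.834

(exact arithmetic carried between steps; '≈' marks a value shown rounded to 6 d.p. or computed from one; I and e_prev carry over from the previous line; the table rounds u and y to 3 d.p., halves away from zero)
n=0: y=0, sp=1, e=sp−y=1; I=1, D=e−e_prev=1; u=2·1+1/2·1+1/4·1=2.75; next y=3/5·0+1/4·2.75=0.6875
n=1: y=0.6875, sp=1, e=sp−y=0.3125; I=1.3125, D=e−e_prev=-0.6875; u=2·0.3125+1/2·1.3125+1/4·(-0.6875)=1.109375; next y=3/5·0.6875+1/4·1.109375≈0.689844
n=2: y≈0.689844, sp=1, e=sp−y≈0.310156; I≈1.622656, D=e−e_prev≈-0.002344; u=2·0.310156+1/2·1.622656+1/4·(-0.002344)≈1.431055; next y=3/5·0.689844+1/4·1.431055≈0.771670
n=3: y≈0.771670, sp=1, e=sp−y≈0.228330; I≈1.850986, D=e−e_prev≈-0.081826; u=2·0.228330+1/2·1.850986+1/4·(-0.081826)≈1.361697; next y=3/5·0.771670+1/4·1.361697≈0.803426
n=4: y≈0.803426, sp=1, e=sp−y≈0.196574; I≈2.047560, D=e−e_prev≈-0.031756; u=2·0.196574+1/2·2.047560+1/4·(-0.031756)≈1.408989; next y=3/5·0.803426+1/4·1.408989≈0.834303
n=5: y≈0.834303, sp=1, e=sp−y≈0.165697; I≈2.213257, D=e−e_prev≈-0.030877; u=2·0.165697+1/2·2.213257+1/4·(-0.030877)≈1.430304; next y=3/5·0.834303+1/4·1.430304≈0.858158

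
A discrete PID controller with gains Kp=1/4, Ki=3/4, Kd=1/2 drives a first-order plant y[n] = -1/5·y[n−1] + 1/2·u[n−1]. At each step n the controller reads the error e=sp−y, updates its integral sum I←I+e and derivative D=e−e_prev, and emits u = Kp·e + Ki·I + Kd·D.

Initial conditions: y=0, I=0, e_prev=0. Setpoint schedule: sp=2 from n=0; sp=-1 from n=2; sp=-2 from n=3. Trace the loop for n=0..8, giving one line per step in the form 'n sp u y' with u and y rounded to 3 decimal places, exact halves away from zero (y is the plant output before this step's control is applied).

(exact arithmetic carried between steps; '≈' marks a value shown rounded to 6 d.p. or computed from one; I and e_prev carry over from the previous line; the table rounds u and y to 3 d.p., halves away from zero)
n=0: y=0, sp=2, e=sp−y=2; I=2, D=e−e_prev=2; u=1/4·2+3/4·2+1/2·2=3; next y=-1/5·0+1/2·3=1.5
n=1: y=1.5, sp=2, e=sp−y=0.5; I=2.5, D=e−e_prev=-1.5; u=1/4·0.5+3/4·2.5+1/2·(-1.5)=1.25; next y=-1/5·1.5+1/2·1.25=0.325
n=2: y=0.325, sp=-1, e=sp−y=-1.325; I=1.175, D=e−e_prev=-1.825; u=1/4·(-1.325)+3/4·1.175+1/2·(-1.825)=-0.3625; next y=-1/5·0.325+1/2·(-0.3625)=-0.24625
n=3: y=-0.24625, sp=-2, e=sp−y=-1.75375; I=-0.57875, D=e−e_prev=-0.42875; u=1/4·(-1.75375)+3/4·(-0.57875)+1/2·(-0.42875)=-1.086875; next y=-1/5·(-0.24625)+1/2·(-1.086875)≈-0.494188
n=4: y≈-0.494188, sp=-2, e=sp−y≈-1.505813; I≈-2.084563, D=e−e_prev≈0.247938; u=1/4·(-1.505813)+3/4·(-2.084563)+1/2·0.247938≈-1.815906; next y=-1/5·(-0.494188)+1/2·(-1.815906)≈-0.809116
n=5: y≈-0.809116, sp=-2, e=sp−y≈-1.190884; I≈-3.275447, D=e−e_prev≈0.314928; u=1/4·(-1.190884)+3/4·(-3.275447)+1/2·0.314928≈-2.596842; next y=-1/5·(-0.809116)+1/2·(-2.596842)≈-1.136598
n=6: y≈-1.136598, sp=-2, e=sp−y≈-0.863402; I≈-4.138849, D=e−e_prev≈0.327482; u=1/4·(-0.863402)+3/4·(-4.138849)+1/2·0.327482≈-3.156246; next y=-1/5·(-1.136598)+1/2·(-3.156246)≈-1.350803
n=7: y≈-1.350803, sp=-2, e=sp−y≈-0.649197; I≈-4.788045, D=e−e_prev≈0.214205; u=1/4·(-0.649197)+3/4·(-4.788045)+1/2·0.214205≈-3.646231; next y=-1/5·(-1.350803)+1/2·(-3.646231)≈-1.552955
n=8: y≈-1.552955, sp=-2, e=sp−y≈-0.447045; I≈-5.235091, D=e−e_prev≈0.202151; u=1/4·(-0.447045)+3/4·(-5.235091)+1/2·0.202151≈-3.937004; next y=-1/5·(-1.552955)+1/2·(-3.937004)≈-1.657911

0 2 3.000 0.000
1 2 1.250 1.500
2 -1 -0.363 0.325
3 -2 -1.087 -0.246
4 -2 -1.816 -0.494
5 -2 -2.597 -0.809
6 -2 -3.156 -1.137
7 -2 -3.646 -1.351
8 -2 -3.937 -1.553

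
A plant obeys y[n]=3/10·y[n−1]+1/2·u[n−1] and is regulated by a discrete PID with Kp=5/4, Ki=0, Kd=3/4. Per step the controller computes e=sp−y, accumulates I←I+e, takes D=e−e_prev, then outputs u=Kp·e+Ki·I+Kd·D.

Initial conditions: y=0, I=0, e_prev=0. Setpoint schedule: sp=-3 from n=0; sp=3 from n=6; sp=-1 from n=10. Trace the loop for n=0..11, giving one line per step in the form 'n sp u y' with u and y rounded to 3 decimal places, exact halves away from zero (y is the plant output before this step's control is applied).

(exact arithmetic carried between steps; '≈' marks a value shown rounded to 6 d.p. or computed from one; I and e_prev carry over from the previous line; the table rounds u and y to 3 d.p., halves away from zero)
n=0: y=0, sp=-3, e=sp−y=-3; I=-3, D=e−e_prev=-3; u=5/4·(-3)+0·(-3)+3/4·(-3)=-6; next y=3/10·0+1/2·(-6)=-3
n=1: y=-3, sp=-3, e=sp−y=0; I=-3, D=e−e_prev=3; u=5/4·0+0·(-3)+3/4·3=2.25; next y=3/10·(-3)+1/2·2.25=0.225
n=2: y=0.225, sp=-3, e=sp−y=-3.225; I=-6.225, D=e−e_prev=-3.225; u=5/4·(-3.225)+0·(-6.225)+3/4·(-3.225)=-6.45; next y=3/10·0.225+1/2·(-6.45)=-3.1575
n=3: y=-3.1575, sp=-3, e=sp−y=0.1575; I=-6.0675, D=e−e_prev=3.3825; u=5/4·0.1575+0·(-6.0675)+3/4·3.3825=2.73375; next y=3/10·(-3.1575)+1/2·2.73375=0.419625
n=4: y=0.419625, sp=-3, e=sp−y=-3.419625; I=-9.487125, D=e−e_prev=-3.577125; u=5/4·(-3.419625)+0·(-9.487125)+3/4·(-3.577125)=-6.957375; next y=3/10·0.419625+1/2·(-6.957375)=-3.3528
n=5: y=-3.3528, sp=-3, e=sp−y=0.3528; I=-9.134325, D=e−e_prev=3.772425; u=5/4·0.3528+0·(-9.134325)+3/4·3.772425≈3.270319; next y=3/10·(-3.3528)+1/2·3.270319≈0.629319
n=6: y≈0.629319, sp=3, e=sp−y≈2.370681; I≈-6.763644, D=e−e_prev≈2.017881; u=5/4·2.370681+0·(-6.763644)+3/4·2.017881≈4.476761; next y=3/10·0.629319+1/2·4.476761≈2.427176
n=7: y≈2.427176, sp=3, e=sp−y≈0.572824; I≈-6.190821, D=e−e_prev≈-1.797857; u=5/4·0.572824+0·(-6.190821)+3/4·(-1.797857)≈-0.632363; next y=3/10·2.427176+1/2·(-0.632363)≈0.411971
n=8: y≈0.411971, sp=3, e=sp−y≈2.588029; I≈-3.602792, D=e−e_prev≈2.015205; u=5/4·2.588029+0·(-3.602792)+3/4·2.015205≈4.746440; next y=3/10·0.411971+1/2·4.746440≈2.496811
n=9: y≈2.496811, sp=3, e=sp−y≈0.503189; I≈-3.099603, D=e−e_prev≈-2.084840; u=5/4·0.503189+0·(-3.099603)+3/4·(-2.084840)≈-0.934644; next y=3/10·2.496811+1/2·(-0.934644)≈0.281721
n=10: y≈0.281721, sp=-1, e=sp−y≈-1.281721; I≈-4.381325, D=e−e_prev≈-1.784910; u=5/4·(-1.281721)+0·(-4.381325)+3/4·(-1.784910)≈-2.940834; next y=3/10·0.281721+1/2·(-2.940834)≈-1.385901
n=11: y≈-1.385901, sp=-1, e=sp−y≈0.385901; I≈-3.995424, D=e−e_prev≈1.667622; u=5/4·0.385901+0·(-3.995424)+3/4·1.667622≈1.733092; next y=3/10·(-1.385901)+1/2·1.733092≈0.450776

0 -3 -6.000 0.000
1 -3 2.250 -3.000
2 -3 -6.450 0.225
3 -3 2.734 -3.158
4 -3 -6.957 0.420
5 -3 3.270 -3.353
6 3 4.477 0.629
7 3 -0.632 2.427
8 3 4.746 0.412
9 3 -0.935 2.497
10 -1 -2.941 0.282
11 -1 1.733 -1.386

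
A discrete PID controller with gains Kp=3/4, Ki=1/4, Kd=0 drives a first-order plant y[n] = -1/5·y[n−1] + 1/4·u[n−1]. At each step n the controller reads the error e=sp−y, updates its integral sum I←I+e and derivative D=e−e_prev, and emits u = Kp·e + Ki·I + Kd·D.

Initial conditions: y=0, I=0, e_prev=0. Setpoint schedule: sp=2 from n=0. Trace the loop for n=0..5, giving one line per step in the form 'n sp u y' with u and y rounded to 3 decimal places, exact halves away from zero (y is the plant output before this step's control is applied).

0 2 2.000 0.000
1 2 2.000 0.500
2 2 2.475 0.400
3 2 2.736 0.539
4 2 3.064 0.576
5 2 3.345 0.651

(exact arithmetic carried between steps; '≈' marks a value shown rounded to 6 d.p. or computed from one; I and e_prev carry over from the previous line; the table rounds u and y to 3 d.p., halves away from zero)
n=0: y=0, sp=2, e=sp−y=2; I=2, D=e−e_prev=2; u=3/4·2+1/4·2+0·2=2; next y=-1/5·0+1/4·2=0.5
n=1: y=0.5, sp=2, e=sp−y=1.5; I=3.5, D=e−e_prev=-0.5; u=3/4·1.5+1/4·3.5+0·(-0.5)=2; next y=-1/5·0.5+1/4·2=0.4
n=2: y=0.4, sp=2, e=sp−y=1.6; I=5.1, D=e−e_prev=0.1; u=3/4·1.6+1/4·5.1+0·0.1=2.475; next y=-1/5·0.4+1/4·2.475=0.53875
n=3: y=0.53875, sp=2, e=sp−y=1.46125; I=6.56125, D=e−e_prev=-0.13875; u=3/4·1.46125+1/4·6.56125+0·(-0.13875)=2.73625; next y=-1/5·0.53875+1/4·2.73625≈0.576313
n=4: y≈0.576313, sp=2, e=sp−y≈1.423688; I≈7.984938, D=e−e_prev≈-0.037563; u=3/4·1.423688+1/4·7.984938+0·(-0.037563)≈3.064; next y=-1/5·0.576313+1/4·3.064≈0.650738
n=5: y≈0.650738, sp=2, e=sp−y≈1.349263; I≈9.3342, D=e−e_prev≈-0.074425; u=3/4·1.349263+1/4·9.3342+0·(-0.074425)≈3.345497; next y=-1/5·0.650738+1/4·3.345497≈0.706227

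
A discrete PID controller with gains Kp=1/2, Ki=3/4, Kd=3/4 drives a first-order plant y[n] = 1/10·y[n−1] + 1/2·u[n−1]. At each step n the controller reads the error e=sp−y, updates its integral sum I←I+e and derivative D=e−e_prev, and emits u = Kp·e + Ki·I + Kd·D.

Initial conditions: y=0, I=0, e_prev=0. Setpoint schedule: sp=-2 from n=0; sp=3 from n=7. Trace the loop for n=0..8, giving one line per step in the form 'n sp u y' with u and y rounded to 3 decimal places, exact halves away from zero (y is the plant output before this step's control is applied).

0 -2 -4.000 0.000
1 -2 0.000 -2.000
2 -2 -5.100 -0.200
3 -2 -0.360 -2.570
4 -2 -5.976 -0.437
5 -2 -0.359 -3.032
6 -2 -6.629 -0.483
7 3 9.905 -3.363
8 3 -7.191 4.616

(exact arithmetic carried between steps; '≈' marks a value shown rounded to 6 d.p. or computed from one; I and e_prev carry over from the previous line; the table rounds u and y to 3 d.p., halves away from zero)
n=0: y=0, sp=-2, e=sp−y=-2; I=-2, D=e−e_prev=-2; u=1/2·(-2)+3/4·(-2)+3/4·(-2)=-4; next y=1/10·0+1/2·(-4)=-2
n=1: y=-2, sp=-2, e=sp−y=0; I=-2, D=e−e_prev=2; u=1/2·0+3/4·(-2)+3/4·2=0; next y=1/10·(-2)+1/2·0=-0.2
n=2: y=-0.2, sp=-2, e=sp−y=-1.8; I=-3.8, D=e−e_prev=-1.8; u=1/2·(-1.8)+3/4·(-3.8)+3/4·(-1.8)=-5.1; next y=1/10·(-0.2)+1/2·(-5.1)=-2.57
n=3: y=-2.57, sp=-2, e=sp−y=0.57; I=-3.23, D=e−e_prev=2.37; u=1/2·0.57+3/4·(-3.23)+3/4·2.37=-0.36; next y=1/10·(-2.57)+1/2·(-0.36)=-0.437
n=4: y=-0.437, sp=-2, e=sp−y=-1.563; I=-4.793, D=e−e_prev=-2.133; u=1/2·(-1.563)+3/4·(-4.793)+3/4·(-2.133)=-5.976; next y=1/10·(-0.437)+1/2·(-5.976)=-3.0317
n=5: y=-3.0317, sp=-2, e=sp−y=1.0317; I=-3.7613, D=e−e_prev=2.5947; u=1/2·1.0317+3/4·(-3.7613)+3/4·2.5947=-0.3591; next y=1/10·(-3.0317)+1/2·(-0.3591)=-0.48272
n=6: y=-0.48272, sp=-2, e=sp−y=-1.51728; I=-5.27858, D=e−e_prev=-2.54898; u=1/2·(-1.51728)+3/4·(-5.27858)+3/4·(-2.54898)=-6.62931; next y=1/10·(-0.48272)+1/2·(-6.62931)=-3.362927
n=7: y=-3.362927, sp=3, e=sp−y=6.362927; I=1.084347, D=e−e_prev=7.880207; u=1/2·6.362927+3/4·1.084347+3/4·7.880207=9.904879; next y=1/10·(-3.362927)+1/2·9.904879≈4.616147
n=8: y≈4.616147, sp=3, e=sp−y≈-1.616147; I≈-0.531800, D=e−e_prev≈-7.979074; u=1/2·(-1.616147)+3/4·(-0.531800)+3/4·(-7.979074)≈-7.191229; next y=1/10·4.616147+1/2·(-7.191229)≈-3.134000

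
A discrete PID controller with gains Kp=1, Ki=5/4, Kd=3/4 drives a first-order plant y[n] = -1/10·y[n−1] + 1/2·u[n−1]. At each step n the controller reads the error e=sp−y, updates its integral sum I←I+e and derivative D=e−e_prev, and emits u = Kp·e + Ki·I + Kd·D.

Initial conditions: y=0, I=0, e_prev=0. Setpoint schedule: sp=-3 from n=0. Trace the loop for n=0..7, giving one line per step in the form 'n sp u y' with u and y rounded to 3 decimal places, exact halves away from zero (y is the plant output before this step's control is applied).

(exact arithmetic carried between steps; '≈' marks a value shown rounded to 6 d.p. or computed from one; I and e_prev carry over from the previous line; the table rounds u and y to 3 d.p., halves away from zero)
n=0: y=0, sp=-3, e=sp−y=-3; I=-3, D=e−e_prev=-3; u=1·(-3)+5/4·(-3)+3/4·(-3)=-9; next y=-1/10·0+1/2·(-9)=-4.5
n=1: y=-4.5, sp=-3, e=sp−y=1.5; I=-1.5, D=e−e_prev=4.5; u=1·1.5+5/4·(-1.5)+3/4·4.5=3; next y=-1/10·(-4.5)+1/2·3=1.95
n=2: y=1.95, sp=-3, e=sp−y=-4.95; I=-6.45, D=e−e_prev=-6.45; u=1·(-4.95)+5/4·(-6.45)+3/4·(-6.45)=-17.85; next y=-1/10·1.95+1/2·(-17.85)=-9.12
n=3: y=-9.12, sp=-3, e=sp−y=6.12; I=-0.33, D=e−e_prev=11.07; u=1·6.12+5/4·(-0.33)+3/4·11.07=14.01; next y=-1/10·(-9.12)+1/2·14.01=7.917
n=4: y=7.917, sp=-3, e=sp−y=-10.917; I=-11.247, D=e−e_prev=-17.037; u=1·(-10.917)+5/4·(-11.247)+3/4·(-17.037)=-37.7535; next y=-1/10·7.917+1/2·(-37.7535)=-19.66845
n=5: y=-19.66845, sp=-3, e=sp−y=16.66845; I=5.42145, D=e−e_prev=27.58545; u=1·16.66845+5/4·5.42145+3/4·27.58545=44.13435; next y=-1/10·(-19.66845)+1/2·44.13435=24.03402
n=6: y=24.03402, sp=-3, e=sp−y=-27.03402; I=-21.61257, D=e−e_prev=-43.70247; u=1·(-27.03402)+5/4·(-21.61257)+3/4·(-43.70247)=-86.826585; next y=-1/10·24.03402+1/2·(-86.826585)≈-45.816695
n=7: y≈-45.816695, sp=-3, e=sp−y≈42.816695; I≈21.204125, D=e−e_prev≈69.850715; u=1·42.816695+5/4·21.204125+3/4·69.850715≈121.709886; next y=-1/10·(-45.816695)+1/2·121.709886≈65.436612

0 -3 -9.000 0.000
1 -3 3.000 -4.500
2 -3 -17.850 1.950
3 -3 14.010 -9.120
4 -3 -37.754 7.917
5 -3 44.134 -19.668
6 -3 -86.827 24.034
7 -3 121.710 -45.817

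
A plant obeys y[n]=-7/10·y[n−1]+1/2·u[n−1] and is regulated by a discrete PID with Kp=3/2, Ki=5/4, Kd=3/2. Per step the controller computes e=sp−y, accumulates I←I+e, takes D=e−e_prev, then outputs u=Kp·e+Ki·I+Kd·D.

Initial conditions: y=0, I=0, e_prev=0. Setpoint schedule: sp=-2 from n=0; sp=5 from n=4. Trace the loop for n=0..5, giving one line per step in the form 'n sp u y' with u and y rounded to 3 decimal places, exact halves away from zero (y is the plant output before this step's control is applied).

0 -2 -8.500 0.000
1 -2 10.063 -4.250
2 -2 -45.589 8.006
3 -2 115.009 -28.399
4 5 -326.427 77.384
5 5 984.023 -217.382

(exact arithmetic carried between steps; '≈' marks a value shown rounded to 6 d.p. or computed from one; I and e_prev carry over from the previous line; the table rounds u and y to 3 d.p., halves away from zero)
n=0: y=0, sp=-2, e=sp−y=-2; I=-2, D=e−e_prev=-2; u=3/2·(-2)+5/4·(-2)+3/2·(-2)=-8.5; next y=-7/10·0+1/2·(-8.5)=-4.25
n=1: y=-4.25, sp=-2, e=sp−y=2.25; I=0.25, D=e−e_prev=4.25; u=3/2·2.25+5/4·0.25+3/2·4.25=10.0625; next y=-7/10·(-4.25)+1/2·10.0625=8.00625
n=2: y=8.00625, sp=-2, e=sp−y=-10.00625; I=-9.75625, D=e−e_prev=-12.25625; u=3/2·(-10.00625)+5/4·(-9.75625)+3/2·(-12.25625)≈-45.589063; next y=-7/10·8.00625+1/2·(-45.589063)≈-28.398906
n=3: y≈-28.398906, sp=-2, e=sp−y≈26.398906; I≈16.642656, D=e−e_prev≈36.405156; u=3/2·26.398906+5/4·16.642656+3/2·36.405156≈115.009414; next y=-7/10·(-28.398906)+1/2·115.009414≈77.383941
n=4: y≈77.383941, sp=5, e=sp−y≈-72.383941; I≈-55.741285, D=e−e_prev≈-98.782848; u=3/2·(-72.383941)+5/4·(-55.741285)+3/2·(-98.782848)≈-326.426790; next y=-7/10·77.383941+1/2·(-326.426790)≈-217.382154
n=5: y≈-217.382154, sp=5, e=sp−y≈222.382154; I≈166.640869, D=e−e_prev≈294.766095; u=3/2·222.382154+5/4·166.640869+3/2·294.766095≈984.023460; next y=-7/10·(-217.382154)+1/2·984.023460≈644.179238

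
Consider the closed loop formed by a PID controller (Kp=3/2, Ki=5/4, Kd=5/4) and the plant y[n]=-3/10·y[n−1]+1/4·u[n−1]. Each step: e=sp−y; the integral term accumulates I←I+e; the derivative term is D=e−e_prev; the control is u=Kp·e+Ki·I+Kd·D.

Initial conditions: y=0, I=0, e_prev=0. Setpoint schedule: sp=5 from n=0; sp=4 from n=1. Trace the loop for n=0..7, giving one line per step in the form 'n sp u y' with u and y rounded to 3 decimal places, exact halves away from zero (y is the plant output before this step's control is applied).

(exact arithmetic carried between steps; '≈' marks a value shown rounded to 6 d.p. or computed from one; I and e_prev carry over from the previous line; the table rounds u and y to 3 d.p., halves away from zero)
n=0: y=0, sp=5, e=sp−y=5; I=5, D=e−e_prev=5; u=3/2·5+5/4·5+5/4·5=20; next y=-3/10·0+1/4·20=5
n=1: y=5, sp=4, e=sp−y=-1; I=4, D=e−e_prev=-6; u=3/2·(-1)+5/4·4+5/4·(-6)=-4; next y=-3/10·5+1/4·(-4)=-2.5
n=2: y=-2.5, sp=4, e=sp−y=6.5; I=10.5, D=e−e_prev=7.5; u=3/2·6.5+5/4·10.5+5/4·7.5=32.25; next y=-3/10·(-2.5)+1/4·32.25=8.8125
n=3: y=8.8125, sp=4, e=sp−y=-4.8125; I=5.6875, D=e−e_prev=-11.3125; u=3/2·(-4.8125)+5/4·5.6875+5/4·(-11.3125)=-14.25; next y=-3/10·8.8125+1/4·(-14.25)=-6.20625
n=4: y=-6.20625, sp=4, e=sp−y=10.20625; I=15.89375, D=e−e_prev=15.01875; u=3/2·10.20625+5/4·15.89375+5/4·15.01875=53.95; next y=-3/10·(-6.20625)+1/4·53.95=15.349375
n=5: y=15.349375, sp=4, e=sp−y=-11.349375; I=4.544375, D=e−e_prev=-21.555625; u=3/2·(-11.349375)+5/4·4.544375+5/4·(-21.555625)=-38.288125; next y=-3/10·15.349375+1/4·(-38.288125)≈-14.176844
n=6: y≈-14.176844, sp=4, e=sp−y≈18.176844; I≈22.721219, D=e−e_prev≈29.526219; u=3/2·18.176844+5/4·22.721219+5/4·29.526219≈92.574563; next y=-3/10·(-14.176844)+1/4·92.574563≈27.396694
n=7: y≈27.396694, sp=4, e=sp−y≈-23.396694; I≈-0.675475, D=e−e_prev≈-41.573538; u=3/2·(-23.396694)+5/4·(-0.675475)+5/4·(-41.573538)≈-87.906306; next y=-3/10·27.396694+1/4·(-87.906306)≈-30.195585

0 5 20.000 0.000
1 4 -4.000 5.000
2 4 32.250 -2.500
3 4 -14.250 8.813
4 4 53.950 -6.206
5 4 -38.288 15.349
6 4 92.575 -14.177
7 4 -87.906 27.397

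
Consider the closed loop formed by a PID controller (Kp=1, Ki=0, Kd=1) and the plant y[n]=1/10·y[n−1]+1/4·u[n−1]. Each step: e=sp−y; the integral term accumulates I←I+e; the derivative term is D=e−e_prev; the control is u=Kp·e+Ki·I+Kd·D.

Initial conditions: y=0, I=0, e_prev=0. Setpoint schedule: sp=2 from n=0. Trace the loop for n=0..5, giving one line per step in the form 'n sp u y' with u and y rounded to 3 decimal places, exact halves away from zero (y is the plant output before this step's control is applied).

0 2 4.000 0.000
1 2 0.000 1.000
2 2 2.800 0.100
3 2 0.680 0.710
4 2 2.228 0.241
5 2 1.079 0.581

(exact arithmetic carried between steps; '≈' marks a value shown rounded to 6 d.p. or computed from one; I and e_prev carry over from the previous line; the table rounds u and y to 3 d.p., halves away from zero)
n=0: y=0, sp=2, e=sp−y=2; I=2, D=e−e_prev=2; u=1·2+0·2+1·2=4; next y=1/10·0+1/4·4=1
n=1: y=1, sp=2, e=sp−y=1; I=3, D=e−e_prev=-1; u=1·1+0·3+1·(-1)=0; next y=1/10·1+1/4·0=0.1
n=2: y=0.1, sp=2, e=sp−y=1.9; I=4.9, D=e−e_prev=0.9; u=1·1.9+0·4.9+1·0.9=2.8; next y=1/10·0.1+1/4·2.8=0.71
n=3: y=0.71, sp=2, e=sp−y=1.29; I=6.19, D=e−e_prev=-0.61; u=1·1.29+0·6.19+1·(-0.61)=0.68; next y=1/10·0.71+1/4·0.68=0.241
n=4: y=0.241, sp=2, e=sp−y=1.759; I=7.949, D=e−e_prev=0.469; u=1·1.759+0·7.949+1·0.469=2.228; next y=1/10·0.241+1/4·2.228=0.5811
n=5: y=0.5811, sp=2, e=sp−y=1.4189; I=9.3679, D=e−e_prev=-0.3401; u=1·1.4189+0·9.3679+1·(-0.3401)=1.0788; next y=1/10·0.5811+1/4·1.0788=0.32781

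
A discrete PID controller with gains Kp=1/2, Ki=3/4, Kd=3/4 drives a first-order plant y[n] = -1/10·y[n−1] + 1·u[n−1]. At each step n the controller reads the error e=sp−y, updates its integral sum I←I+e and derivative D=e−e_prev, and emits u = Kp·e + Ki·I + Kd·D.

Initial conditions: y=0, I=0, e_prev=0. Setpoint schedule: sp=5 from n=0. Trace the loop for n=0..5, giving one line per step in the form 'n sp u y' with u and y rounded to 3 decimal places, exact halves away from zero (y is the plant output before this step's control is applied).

(exact arithmetic carried between steps; '≈' marks a value shown rounded to 6 d.p. or computed from one; I and e_prev carry over from the previous line; the table rounds u and y to 3 d.p., halves away from zero)
n=0: y=0, sp=5, e=sp−y=5; I=5, D=e−e_prev=5; u=1/2·5+3/4·5+3/4·5=10; next y=-1/10·0+1·10=10
n=1: y=10, sp=5, e=sp−y=-5; I=0, D=e−e_prev=-10; u=1/2·(-5)+3/4·0+3/4·(-10)=-10; next y=-1/10·10+1·(-10)=-11
n=2: y=-11, sp=5, e=sp−y=16; I=16, D=e−e_prev=21; u=1/2·16+3/4·16+3/4·21=35.75; next y=-1/10·(-11)+1·35.75=36.85
n=3: y=36.85, sp=5, e=sp−y=-31.85; I=-15.85, D=e−e_prev=-47.85; u=1/2·(-31.85)+3/4·(-15.85)+3/4·(-47.85)=-63.7; next y=-1/10·36.85+1·(-63.7)=-67.385
n=4: y=-67.385, sp=5, e=sp−y=72.385; I=56.535, D=e−e_prev=104.235; u=1/2·72.385+3/4·56.535+3/4·104.235=156.77; next y=-1/10·(-67.385)+1·156.77=163.5085
n=5: y=163.5085, sp=5, e=sp−y=-158.5085; I=-101.9735, D=e−e_prev=-230.8935; u=1/2·(-158.5085)+3/4·(-101.9735)+3/4·(-230.8935)=-328.9045; next y=-1/10·163.5085+1·(-328.9045)=-345.25535

0 5 10.000 0.000
1 5 -10.000 10.000
2 5 35.750 -11.000
3 5 -63.700 36.850
4 5 156.770 -67.385
5 5 -328.905 163.509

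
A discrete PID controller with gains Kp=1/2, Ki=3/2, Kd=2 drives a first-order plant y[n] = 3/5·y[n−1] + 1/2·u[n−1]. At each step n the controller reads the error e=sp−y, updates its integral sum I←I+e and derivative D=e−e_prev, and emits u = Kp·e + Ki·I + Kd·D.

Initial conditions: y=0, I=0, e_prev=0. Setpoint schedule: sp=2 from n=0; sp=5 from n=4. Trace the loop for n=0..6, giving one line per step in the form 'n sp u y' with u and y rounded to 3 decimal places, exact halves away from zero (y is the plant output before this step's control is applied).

(exact arithmetic carried between steps; '≈' marks a value shown rounded to 6 d.p. or computed from one; I and e_prev carry over from the previous line; the table rounds u and y to 3 d.p., halves away from zero)
n=0: y=0, sp=2, e=sp−y=2; I=2, D=e−e_prev=2; u=1/2·2+3/2·2+2·2=8; next y=3/5·0+1/2·8=4
n=1: y=4, sp=2, e=sp−y=-2; I=0, D=e−e_prev=-4; u=1/2·(-2)+3/2·0+2·(-4)=-9; next y=3/5·4+1/2·(-9)=-2.1
n=2: y=-2.1, sp=2, e=sp−y=4.1; I=4.1, D=e−e_prev=6.1; u=1/2·4.1+3/2·4.1+2·6.1=20.4; next y=3/5·(-2.1)+1/2·20.4=8.94
n=3: y=8.94, sp=2, e=sp−y=-6.94; I=-2.84, D=e−e_prev=-11.04; u=1/2·(-6.94)+3/2·(-2.84)+2·(-11.04)=-29.81; next y=3/5·8.94+1/2·(-29.81)=-9.541
n=4: y=-9.541, sp=5, e=sp−y=14.541; I=11.701, D=e−e_prev=21.481; u=1/2·14.541+3/2·11.701+2·21.481=67.784; next y=3/5·(-9.541)+1/2·67.784=28.1674
n=5: y=28.1674, sp=5, e=sp−y=-23.1674; I=-11.4664, D=e−e_prev=-37.7084; u=1/2·(-23.1674)+3/2·(-11.4664)+2·(-37.7084)=-104.2001; next y=3/5·28.1674+1/2·(-104.2001)=-35.19961
n=6: y=-35.19961, sp=5, e=sp−y=40.19961; I=28.73321, D=e−e_prev=63.36701; u=1/2·40.19961+3/2·28.73321+2·63.36701=189.93364; next y=3/5·(-35.19961)+1/2·189.93364=73.847054

0 2 8.000 0.000
1 2 -9.000 4.000
2 2 20.400 -2.100
3 2 -29.810 8.940
4 5 67.784 -9.541
5 5 -104.200 28.167
6 5 189.934 -35.200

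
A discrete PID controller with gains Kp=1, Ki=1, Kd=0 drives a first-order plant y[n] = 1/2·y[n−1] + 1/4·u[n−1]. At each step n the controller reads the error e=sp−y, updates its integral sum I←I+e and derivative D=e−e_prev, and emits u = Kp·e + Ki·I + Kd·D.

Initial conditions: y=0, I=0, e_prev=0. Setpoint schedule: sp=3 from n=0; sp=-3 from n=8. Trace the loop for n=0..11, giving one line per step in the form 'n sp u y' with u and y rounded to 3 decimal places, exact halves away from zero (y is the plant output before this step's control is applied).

(exact arithmetic carried between steps; '≈' marks a value shown rounded to 6 d.p. or computed from one; I and e_prev carry over from the previous line; the table rounds u and y to 3 d.p., halves away from zero)
n=0: y=0, sp=3, e=sp−y=3; I=3, D=e−e_prev=3; u=1·3+1·3+0·3=6; next y=1/2·0+1/4·6=1.5
n=1: y=1.5, sp=3, e=sp−y=1.5; I=4.5, D=e−e_prev=-1.5; u=1·1.5+1·4.5+0·(-1.5)=6; next y=1/2·1.5+1/4·6=2.25
n=2: y=2.25, sp=3, e=sp−y=0.75; I=5.25, D=e−e_prev=-0.75; u=1·0.75+1·5.25+0·(-0.75)=6; next y=1/2·2.25+1/4·6=2.625
n=3: y=2.625, sp=3, e=sp−y=0.375; I=5.625, D=e−e_prev=-0.375; u=1·0.375+1·5.625+0·(-0.375)=6; next y=1/2·2.625+1/4·6=2.8125
n=4: y=2.8125, sp=3, e=sp−y=0.1875; I=5.8125, D=e−e_prev=-0.1875; u=1·0.1875+1·5.8125+0·(-0.1875)=6; next y=1/2·2.8125+1/4·6=2.90625
n=5: y=2.90625, sp=3, e=sp−y=0.09375; I=5.90625, D=e−e_prev=-0.09375; u=1·0.09375+1·5.90625+0·(-0.09375)=6; next y=1/2·2.90625+1/4·6=2.953125
n=6: y=2.953125, sp=3, e=sp−y=0.046875; I=5.953125, D=e−e_prev=-0.046875; u=1·0.046875+1·5.953125+0·(-0.046875)=6; next y=1/2·2.953125+1/4·6≈2.976563
n=7: y≈2.976563, sp=3, e=sp−y≈0.023438; I≈5.976563, D=e−e_prev≈-0.023438; u=1·0.023438+1·5.976563+0·(-0.023438)≈6; next y=1/2·2.976563+1/4·6≈2.988281
n=8: y≈2.988281, sp=-3, e=sp−y≈-5.988281; I≈-0.011719, D=e−e_prev≈-6.011719; u=1·(-5.988281)+1·(-0.011719)+0·(-6.011719)≈-6; next y=1/2·2.988281+1/4·(-6)≈-0.005859
n=9: y≈-0.005859, sp=-3, e=sp−y≈-2.994141; I≈-3.005859, D=e−e_prev≈2.994141; u=1·(-2.994141)+1·(-3.005859)+0·2.994141≈-6; next y=1/2·(-0.005859)+1/4·(-6)≈-1.502930
n=10: y≈-1.502930, sp=-3, e=sp−y≈-1.497070; I≈-4.502930, D=e−e_prev≈1.497070; u=1·(-1.497070)+1·(-4.502930)+0·1.497070≈-6; next y=1/2·(-1.502930)+1/4·(-6)≈-2.251465
n=11: y≈-2.251465, sp=-3, e=sp−y≈-0.748535; I≈-5.251465, D=e−e_prev≈0.748535; u=1·(-0.748535)+1·(-5.251465)+0·0.748535≈-6; next y=1/2·(-2.251465)+1/4·(-6)≈-2.625732

0 3 6.000 0.000
1 3 6.000 1.500
2 3 6.000 2.250
3 3 6.000 2.625
4 3 6.000 2.813
5 3 6.000 2.906
6 3 6.000 2.953
7 3 6.000 2.977
8 -3 -6.000 2.988
9 -3 -6.000 -0.006
10 -3 -6.000 -1.503
11 -3 -6.000 -2.251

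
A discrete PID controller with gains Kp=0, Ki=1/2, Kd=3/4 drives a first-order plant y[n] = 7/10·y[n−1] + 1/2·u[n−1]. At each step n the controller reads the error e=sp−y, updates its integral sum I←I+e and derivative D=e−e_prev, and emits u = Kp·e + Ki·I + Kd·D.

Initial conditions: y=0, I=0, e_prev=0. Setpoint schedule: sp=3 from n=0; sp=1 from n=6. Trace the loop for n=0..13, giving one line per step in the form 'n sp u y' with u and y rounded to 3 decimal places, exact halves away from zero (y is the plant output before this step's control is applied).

(exact arithmetic carried between steps; '≈' marks a value shown rounded to 6 d.p. or computed from one; I and e_prev carry over from the previous line; the table rounds u and y to 3 d.p., halves away from zero)
n=0: y=0, sp=3, e=sp−y=3; I=3, D=e−e_prev=3; u=0·3+1/2·3+3/4·3=3.75; next y=7/10·0+1/2·3.75=1.875
n=1: y=1.875, sp=3, e=sp−y=1.125; I=4.125, D=e−e_prev=-1.875; u=0·1.125+1/2·4.125+3/4·(-1.875)=0.65625; next y=7/10·1.875+1/2·0.65625=1.640625
n=2: y=1.640625, sp=3, e=sp−y=1.359375; I=5.484375, D=e−e_prev=0.234375; u=0·1.359375+1/2·5.484375+3/4·0.234375≈2.917969; next y=7/10·1.640625+1/2·2.917969≈2.607422
n=3: y≈2.607422, sp=3, e=sp−y≈0.392578; I≈5.876953, D=e−e_prev≈-0.966797; u=0·0.392578+1/2·5.876953+3/4·(-0.966797)≈2.213379; next y=7/10·2.607422+1/2·2.213379≈2.931885
n=4: y≈2.931885, sp=3, e=sp−y≈0.068115; I≈5.945068, D=e−e_prev≈-0.324463; u=0·0.068115+1/2·5.945068+3/4·(-0.324463)≈2.729187; next y=7/10·2.931885+1/2·2.729187≈3.416913
n=5: y≈3.416913, sp=3, e=sp−y≈-0.416913; I≈5.528156, D=e−e_prev≈-0.485028; u=0·(-0.416913)+1/2·5.528156+3/4·(-0.485028)≈2.400307; next y=7/10·3.416913+1/2·2.400307≈3.591992
n=6: y≈3.591992, sp=1, e=sp−y≈-2.591992; I≈2.936163, D=e−e_prev≈-2.175079; u=0·(-2.591992)+1/2·2.936163+3/4·(-2.175079)≈-0.163228; next y=7/10·3.591992+1/2·(-0.163228)≈2.432781
n=7: y≈2.432781, sp=1, e=sp−y≈-1.432781; I≈1.503383, D=e−e_prev≈1.159212; u=0·(-1.432781)+1/2·1.503383+3/4·1.159212≈1.621100; next y=7/10·2.432781+1/2·1.621100≈2.513496
n=8: y≈2.513496, sp=1, e=sp−y≈-1.513496; I≈-0.010114, D=e−e_prev≈-0.080716; u=0·(-1.513496)+1/2·(-0.010114)+3/4·(-0.080716)≈-0.065594; next y=7/10·2.513496+1/2·(-0.065594)≈1.726651
n=9: y≈1.726651, sp=1, e=sp−y≈-0.726651; I≈-0.736765, D=e−e_prev≈0.786846; u=0·(-0.726651)+1/2·(-0.736765)+3/4·0.786846≈0.221752; next y=7/10·1.726651+1/2·0.221752≈1.319531
n=10: y≈1.319531, sp=1, e=sp−y≈-0.319531; I≈-1.056296, D=e−e_prev≈0.407119; u=0·(-0.319531)+1/2·(-1.056296)+3/4·0.407119≈-0.222809; next y=7/10·1.319531+1/2·(-0.222809)≈0.812268
n=11: y≈0.812268, sp=1, e=sp−y≈0.187732; I≈-0.868564, D=e−e_prev≈0.507264; u=0·0.187732+1/2·(-0.868564)+3/4·0.507264≈-0.053834; next y=7/10·0.812268+1/2·(-0.053834)≈0.541670
n=12: y≈0.541670, sp=1, e=sp−y≈0.458330; I≈-0.410234, D=e−e_prev≈0.270597; u=0·0.458330+1/2·(-0.410234)+3/4·0.270597≈-0.002169; next y=7/10·0.541670+1/2·(-0.002169)≈0.378085
n=13: y≈0.378085, sp=1, e=sp−y≈0.621915; I≈0.211681, D=e−e_prev≈0.163586; u=0·0.621915+1/2·0.211681+3/4·0.163586≈0.228530; next y=7/10·0.378085+1/2·0.228530≈0.378924

0 3 3.750 0.000
1 3 0.656 1.875
2 3 2.918 1.641
3 3 2.213 2.607
4 3 2.729 2.932
5 3 2.400 3.417
6 1 -0.163 3.592
7 1 1.621 2.433
8 1 -0.066 2.513
9 1 0.222 1.727
10 1 -0.223 1.320
11 1 -0.054 0.812
12 1 -0.002 0.542
13 1 0.229 0.378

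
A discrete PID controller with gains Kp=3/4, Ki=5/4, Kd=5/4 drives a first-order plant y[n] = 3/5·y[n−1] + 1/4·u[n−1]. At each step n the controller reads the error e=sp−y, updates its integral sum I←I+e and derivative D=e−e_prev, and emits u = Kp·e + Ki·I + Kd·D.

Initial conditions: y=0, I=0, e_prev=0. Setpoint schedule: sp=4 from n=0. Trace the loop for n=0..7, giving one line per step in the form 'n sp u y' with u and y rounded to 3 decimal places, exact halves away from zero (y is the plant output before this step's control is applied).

(exact arithmetic carried between steps; '≈' marks a value shown rounded to 6 d.p. or computed from one; I and e_prev carry over from the previous line; the table rounds u and y to 3 d.p., halves away from zero)
n=0: y=0, sp=4, e=sp−y=4; I=4, D=e−e_prev=4; u=3/4·4+5/4·4+5/4·4=13; next y=3/5·0+1/4·13=3.25
n=1: y=3.25, sp=4, e=sp−y=0.75; I=4.75, D=e−e_prev=-3.25; u=3/4·0.75+5/4·4.75+5/4·(-3.25)=2.4375; next y=3/5·3.25+1/4·2.4375=2.559375
n=2: y=2.559375, sp=4, e=sp−y=1.440625; I=6.190625, D=e−e_prev=0.690625; u=3/4·1.440625+5/4·6.190625+5/4·0.690625≈9.682031; next y=3/5·2.559375+1/4·9.682031≈3.956133
n=3: y≈3.956133, sp=4, e=sp−y≈0.043867; I≈6.234492, D=e−e_prev≈-1.396758; u=3/4·0.043867+5/4·6.234492+5/4·(-1.396758)≈6.080068; next y=3/5·3.956133+1/4·6.080068≈3.893697
n=4: y≈3.893697, sp=4, e=sp−y≈0.106303; I≈6.340795, D=e−e_prev≈0.062436; u=3/4·0.106303+5/4·6.340795+5/4·0.062436≈8.083767; next y=3/5·3.893697+1/4·8.083767≈4.357160
n=5: y≈4.357160, sp=4, e=sp−y≈-0.357160; I≈5.983636, D=e−e_prev≈-0.463463; u=3/4·(-0.357160)+5/4·5.983636+5/4·(-0.463463)≈6.632346; next y=3/5·4.357160+1/4·6.632346≈4.272382
n=6: y≈4.272382, sp=4, e=sp−y≈-0.272382; I≈5.711253, D=e−e_prev≈0.084777; u=3/4·(-0.272382)+5/4·5.711253+5/4·0.084777≈7.040752; next y=3/5·4.272382+1/4·7.040752≈4.323617
n=7: y≈4.323617, sp=4, e=sp−y≈-0.323617; I≈5.387636, D=e−e_prev≈-0.051235; u=3/4·(-0.323617)+5/4·5.387636+5/4·(-0.051235)≈6.427788; next y=3/5·4.323617+1/4·6.427788≈4.201117

0 4 13.000 0.000
1 4 2.438 3.250
2 4 9.682 2.559
3 4 6.080 3.956
4 4 8.084 3.894
5 4 6.632 4.357
6 4 7.041 4.272
7 4 6.428 4.324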